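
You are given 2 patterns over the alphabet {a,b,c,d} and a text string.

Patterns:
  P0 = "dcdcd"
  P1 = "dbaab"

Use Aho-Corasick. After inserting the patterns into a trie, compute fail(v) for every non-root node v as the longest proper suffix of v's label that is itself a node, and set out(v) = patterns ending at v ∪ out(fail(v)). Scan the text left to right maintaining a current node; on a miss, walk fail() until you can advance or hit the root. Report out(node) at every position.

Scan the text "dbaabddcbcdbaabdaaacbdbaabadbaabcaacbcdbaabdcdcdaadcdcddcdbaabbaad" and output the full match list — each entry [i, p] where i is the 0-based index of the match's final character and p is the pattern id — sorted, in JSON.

Build automaton:
Trie nodes:
  0='ε' goto d→1
  1='d' goto b→6 c→2
  2='dc' goto d→3
  3='dcd' goto c→4
  4='dcdc' goto d→5
  5='dcdcd' goto ·  [P0 ends]
  6='db' goto a→7
  7='dba' goto a→8
  8='dbaa' goto b→9
  9='dbaab' goto ·  [P1 ends]

BFS fail/out derivation:
  fail(1) 'd': from fail(0)=0 chase 'd': 0 ⇒ 0;  out=∅∪out(0)=∅
  fail(2) 'dc': from fail(1)=0 chase 'c': 0 ⇒ 0;  out=∅∪out(0)=∅
  fail(6) 'db': from fail(1)=0 chase 'b': 0 ⇒ 0;  out=∅∪out(0)=∅
  fail(3) 'dcd': from fail(2)=0 chase 'd': 0 ⇒ 1;  out=∅∪out(1)=∅
  fail(7) 'dba': from fail(6)=0 chase 'a': 0 ⇒ 0;  out=∅∪out(0)=∅
  fail(4) 'dcdc': from fail(3)=1 chase 'c': 1 ⇒ 2;  out=∅∪out(2)=∅
  fail(8) 'dbaa': from fail(7)=0 chase 'a': 0 ⇒ 0;  out=∅∪out(0)=∅
  fail(5) 'dcdcd': from fail(4)=2 chase 'd': 2 ⇒ 3;  out={0}∪out(3)={0}
  fail(9) 'dbaab': from fail(8)=0 chase 'b': 0 ⇒ 0;  out={1}∪out(0)={1}

Text stream:
[0] read 'd'  n0⇒n1
[1] read 'b'  n1⇒n6
[2] read 'a'  n6⇒n7
[3] read 'a'  n7⇒n8
[4] read 'b'  n8⇒n9  → match P1@[0:4]
[5] read 'd'  n9⇒n1 (via fail)
[6] read 'd'  n1⇒n1 (via fail)
[7] read 'c'  n1⇒n2
[8] read 'b'  n2⇒n0 (via fail)
[9] read 'c'  n0⇒n0
[10] read 'd'  n0⇒n1
[11] read 'b'  n1⇒n6
[12] read 'a'  n6⇒n7
[13] read 'a'  n7⇒n8
[14] read 'b'  n8⇒n9  → match P1@[10:14]
[15] read 'd'  n9⇒n1 (via fail)
[16] read 'a'  n1⇒n0 (via fail)
[17] read 'a'  n0⇒n0
[18] read 'a'  n0⇒n0
[19] read 'c'  n0⇒n0
[20] read 'b'  n0⇒n0
[21] read 'd'  n0⇒n1
[22] read 'b'  n1⇒n6
[23] read 'a'  n6⇒n7
[24] read 'a'  n7⇒n8
[25] read 'b'  n8⇒n9  → match P1@[21:25]
[26] read 'a'  n9⇒n0 (via fail)
[27] read 'd'  n0⇒n1
[28] read 'b'  n1⇒n6
[29] read 'a'  n6⇒n7
[30] read 'a'  n7⇒n8
[31] read 'b'  n8⇒n9  → match P1@[27:31]
[32] read 'c'  n9⇒n0 (via fail)
[33] read 'a'  n0⇒n0
[34] read 'a'  n0⇒n0
[35] read 'c'  n0⇒n0
[36] read 'b'  n0⇒n0
[37] read 'c'  n0⇒n0
[38] read 'd'  n0⇒n1
[39] read 'b'  n1⇒n6
[40] read 'a'  n6⇒n7
[41] read 'a'  n7⇒n8
[42] read 'b'  n8⇒n9  → match P1@[38:42]
[43] read 'd'  n9⇒n1 (via fail)
[44] read 'c'  n1⇒n2
[45] read 'd'  n2⇒n3
[46] read 'c'  n3⇒n4
[47] read 'd'  n4⇒n5  → match P0@[43:47]
[48] read 'a'  n5⇒n0 (via fail)
[49] read 'a'  n0⇒n0
[50] read 'd'  n0⇒n1
[51] read 'c'  n1⇒n2
[52] read 'd'  n2⇒n3
[53] read 'c'  n3⇒n4
[54] read 'd'  n4⇒n5  → match P0@[50:54]
[55] read 'd'  n5⇒n1 (via fail)
[56] read 'c'  n1⇒n2
[57] read 'd'  n2⇒n3
[58] read 'b'  n3⇒n6 (via fail)
[59] read 'a'  n6⇒n7
[60] read 'a'  n7⇒n8
[61] read 'b'  n8⇒n9  → match P1@[57:61]
[62] read 'b'  n9⇒n0 (via fail)
[63] read 'a'  n0⇒n0
[64] read 'a'  n0⇒n0
[65] read 'd'  n0⇒n1

All matches (sorted): [[4,1],[14,1],[25,1],[31,1],[42,1],[47,0],[54,0],[61,1]]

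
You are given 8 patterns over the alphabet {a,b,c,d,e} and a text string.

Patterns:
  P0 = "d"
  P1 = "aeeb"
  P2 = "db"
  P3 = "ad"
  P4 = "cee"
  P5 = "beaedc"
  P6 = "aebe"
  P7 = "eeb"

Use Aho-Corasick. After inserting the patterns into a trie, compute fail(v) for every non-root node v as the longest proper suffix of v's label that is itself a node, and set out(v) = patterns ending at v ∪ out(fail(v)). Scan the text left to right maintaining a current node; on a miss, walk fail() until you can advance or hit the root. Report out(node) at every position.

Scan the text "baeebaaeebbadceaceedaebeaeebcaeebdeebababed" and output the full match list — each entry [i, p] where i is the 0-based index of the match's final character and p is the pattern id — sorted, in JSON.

Build:
Trie nodes:
  n0 'ε': a→2 b→11 c→8 d→1 e→19
  n1 'd': b→6  [P0 ends]
  n2 'a': d→7 e→3
  n3 'ae': b→17 e→4
  n4 'aee': b→5
  n5 'aeeb': ·  [P1 ends]
  n6 'db': ·  [P2 ends]
  n7 'ad': ·  [P3 ends]
  n8 'c': e→9
  n9 'ce': e→10
  n10 'cee': ·  [P4 ends]
  n11 'b': e→12
  n12 'be': a→13
  n13 'bea': e→14
  n14 'beae': d→15
  n15 'beaed': c→16
  n16 'beaedc': ·  [P5 ends]
  n17 'aeb': e→18
  n18 'aebe': ·  [P6 ends]
  n19 'e': e→20
  n20 'ee': b→21
  n21 'eeb': ·  [P7 ends]

Failure links (BFS by depth):
  n1('d'): parent n0 fail=0; on 'd' 0 → fail=0;  out {0}∪∅={0}
  n2('a'): parent n0 fail=0; on 'a' 0 → fail=0;  out ∅∪∅=∅
  n8('c'): parent n0 fail=0; on 'c' 0 → fail=0;  out ∅∪∅=∅
  n11('b'): parent n0 fail=0; on 'b' 0 → fail=0;  out ∅∪∅=∅
  n19('e'): parent n0 fail=0; on 'e' 0 → fail=0;  out ∅∪∅=∅
  n3('ae'): parent n2 fail=0; on 'e' 0 → fail=19;  out ∅∪∅=∅
  n6('db'): parent n1 fail=0; on 'b' 0 → fail=11;  out {2}∪∅={2}
  n7('ad'): parent n2 fail=0; on 'd' 0 → fail=1;  out {3}∪{0}={0,3}
  n9('ce'): parent n8 fail=0; on 'e' 0 → fail=19;  out ∅∪∅=∅
  n12('be'): parent n11 fail=0; on 'e' 0 → fail=19;  out ∅∪∅=∅
  n20('ee'): parent n19 fail=0; on 'e' 0 → fail=19;  out ∅∪∅=∅
  n4('aee'): parent n3 fail=19; on 'e' 19 → fail=20;  out ∅∪∅=∅
  n10('cee'): parent n9 fail=19; on 'e' 19 → fail=20;  out {4}∪∅={4}
  n13('bea'): parent n12 fail=19; on 'a' 19→0 → fail=2;  out ∅∪∅=∅
  n17('aeb'): parent n3 fail=19; on 'b' 19→0 → fail=11;  out ∅∪∅=∅
  n21('eeb'): parent n20 fail=19; on 'b' 19→0 → fail=11;  out {7}∪∅={7}
  n5('aeeb'): parent n4 fail=20; on 'b' 20 → fail=21;  out {1}∪{7}={1,7}
  n14('beae'): parent n13 fail=2; on 'e' 2 → fail=3;  out ∅∪∅=∅
  n18('aebe'): parent n17 fail=11; on 'e' 11 → fail=12;  out {6}∪∅={6}
  n15('beaed'): parent n14 fail=3; on 'd' 3→19→0 → fail=1;  out ∅∪{0}={0}
  n16('beaedc'): parent n15 fail=1; on 'c' 1→0 → fail=8;  out {5}∪∅={5}

Text stream:
[0] read 'b'  n0⇒n11
[1] read 'a'  n11⇒n2 (fail-walked)
[2] read 'e'  n2⇒n3
[3] read 'e'  n3⇒n4
[4] read 'b'  n4⇒n5  → match P1@[1:4],P7@[2:4]
[5] read 'a'  n5⇒n2 (fail-walked)
[6] read 'a'  n2⇒n2 (fail-walked)
[7] read 'e'  n2⇒n3
[8] read 'e'  n3⇒n4
[9] read 'b'  n4⇒n5  → match P1@[6:9],P7@[7:9]
[10] read 'b'  n5⇒n11 (fail-walked)
[11] read 'a'  n11⇒n2 (fail-walked)
[12] read 'd'  n2⇒n7  → match P0@[12:12],P3@[11:12]
[13] read 'c'  n7⇒n8 (fail-walked)
[14] read 'e'  n8⇒n9
[15] read 'a'  n9⇒n2 (fail-walked)
[16] read 'c'  n2⇒n8 (fail-walked)
[17] read 'e'  n8⇒n9
[18] read 'e'  n9⇒n10  → match P4@[16:18]
[19] read 'd'  n10⇒n1 (fail-walked)  → match P0@[19:19]
[20] read 'a'  n1⇒n2 (fail-walked)
[21] read 'e'  n2⇒n3
[22] read 'b'  n3⇒n17
[23] read 'e'  n17⇒n18  → match P6@[20:23]
[24] read 'a'  n18⇒n13 (fail-walked)
[25] read 'e'  n13⇒n14
[26] read 'e'  n14⇒n4 (fail-walked)
[27] read 'b'  n4⇒n5  → match P1@[24:27],P7@[25:27]
[28] read 'c'  n5⇒n8 (fail-walked)
[29] read 'a'  n8⇒n2 (fail-walked)
[30] read 'e'  n2⇒n3
[31] read 'e'  n3⇒n4
[32] read 'b'  n4⇒n5  → match P1@[29:32],P7@[30:32]
[33] read 'd'  n5⇒n1 (fail-walked)  → match P0@[33:33]
[34] read 'e'  n1⇒n19 (fail-walked)
[35] read 'e'  n19⇒n20
[36] read 'b'  n20⇒n21  → match P7@[34:36]
[37] read 'a'  n21⇒n2 (fail-walked)
[38] read 'b'  n2⇒n11 (fail-walked)
[39] read 'a'  n11⇒n2 (fail-walked)
[40] read 'b'  n2⇒n11 (fail-walked)
[41] read 'e'  n11⇒n12
[42] read 'd'  n12⇒n1 (fail-walked)  → match P0@[42:42]

All matches (sorted): [[4,1],[4,7],[9,1],[9,7],[12,0],[12,3],[18,4],[19,0],[23,6],[27,1],[27,7],[32,1],[32,7],[33,0],[36,7],[42,0]]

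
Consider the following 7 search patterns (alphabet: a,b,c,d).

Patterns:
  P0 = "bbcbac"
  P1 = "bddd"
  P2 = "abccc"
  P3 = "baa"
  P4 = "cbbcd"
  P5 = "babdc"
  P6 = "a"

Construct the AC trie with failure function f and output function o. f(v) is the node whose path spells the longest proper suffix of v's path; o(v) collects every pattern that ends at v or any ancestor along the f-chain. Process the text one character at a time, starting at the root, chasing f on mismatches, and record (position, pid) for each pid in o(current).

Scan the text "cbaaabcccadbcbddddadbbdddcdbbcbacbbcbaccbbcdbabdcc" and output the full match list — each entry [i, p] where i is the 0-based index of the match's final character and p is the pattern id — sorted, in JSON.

Build:
Trie (insert patterns):
  0='ε' goto a→10 b→1 c→17
  1='b' goto a→15 b→2 d→7
  2='bb' goto c→3
  3='bbc' goto b→4
  4='bbcb' goto a→5
  5='bbcba' goto c→6
  6='bbcbac' goto ·  [P0 ends]
  7='bd' goto d→8
  8='bdd' goto d→9
  9='bddd' goto ·  [P1 ends]
  10='a' goto b→11  [P6 ends]
  11='ab' goto c→12
  12='abc' goto c→13
  13='abcc' goto c→14
  14='abccc' goto ·  [P2 ends]
  15='ba' goto a→16 b→22
  16='baa' goto ·  [P3 ends]
  17='c' goto b→18
  18='cb' goto b→19
  19='cbb' goto c→20
  20='cbbc' goto d→21
  21='cbbcd' goto ·  [P4 ends]
  22='bab' goto d→23
  23='babd' goto c→24
  24='babdc' goto ·  [P5 ends]

Failure links (BFS by depth):
  fail(1) 'b': from fail(0)=0 chase 'b': 0 ⇒ 0;  out=∅∪out(0)=∅
  fail(10) 'a': from fail(0)=0 chase 'a': 0 ⇒ 0;  out={6}∪out(0)={6}
  fail(17) 'c': from fail(0)=0 chase 'c': 0 ⇒ 0;  out=∅∪out(0)=∅
  fail(2) 'bb': from fail(1)=0 chase 'b': 0 ⇒ 1;  out=∅∪out(1)=∅
  fail(7) 'bd': from fail(1)=0 chase 'd': 0 ⇒ 0;  out=∅∪out(0)=∅
  fail(11) 'ab': from fail(10)=0 chase 'b': 0 ⇒ 1;  out=∅∪out(1)=∅
  fail(15) 'ba': from fail(1)=0 chase 'a': 0 ⇒ 10;  out=∅∪out(10)={6}
  fail(18) 'cb': from fail(17)=0 chase 'b': 0 ⇒ 1;  out=∅∪out(1)=∅
  fail(3) 'bbc': from fail(2)=1 chase 'c': 1→0 ⇒ 17;  out=∅∪out(17)=∅
  fail(8) 'bdd': from fail(7)=0 chase 'd': 0 ⇒ 0;  out=∅∪out(0)=∅
  fail(12) 'abc': from fail(11)=1 chase 'c': 1→0 ⇒ 17;  out=∅∪out(17)=∅
  fail(16) 'baa': from fail(15)=10 chase 'a': 10→0 ⇒ 10;  out={3}∪out(10)={3,6}
  fail(19) 'cbb': from fail(18)=1 chase 'b': 1 ⇒ 2;  out=∅∪out(2)=∅
  fail(22) 'bab': from fail(15)=10 chase 'b': 10 ⇒ 11;  out=∅∪out(11)=∅
  fail(4) 'bbcb': from fail(3)=17 chase 'b': 17 ⇒ 18;  out=∅∪out(18)=∅
  fail(9) 'bddd': from fail(8)=0 chase 'd': 0 ⇒ 0;  out={1}∪out(0)={1}
  fail(13) 'abcc': from fail(12)=17 chase 'c': 17→0 ⇒ 17;  out=∅∪out(17)=∅
  fail(20) 'cbbc': from fail(19)=2 chase 'c': 2 ⇒ 3;  out=∅∪out(3)=∅
  fail(23) 'babd': from fail(22)=11 chase 'd': 11→1 ⇒ 7;  out=∅∪out(7)=∅
  fail(5) 'bbcba': from fail(4)=18 chase 'a': 18→1 ⇒ 15;  out=∅∪out(15)={6}
  fail(14) 'abccc': from fail(13)=17 chase 'c': 17→0 ⇒ 17;  out={2}∪out(17)={2}
  fail(21) 'cbbcd': from fail(20)=3 chase 'd': 3→17→0 ⇒ 0;  out={4}∪out(0)={4}
  fail(24) 'babdc': from fail(23)=7 chase 'c': 7→0 ⇒ 17;  out={5}∪out(17)={5}
  fail(6) 'bbcbac': from fail(5)=15 chase 'c': 15→10→0 ⇒ 17;  out={0}∪out(17)={0}

Run:
pos 0 'c': at 17
pos 1 'b': at 18
pos 2 'a': at 15 ·f  ** P6@[2:2]
pos 3 'a': at 16  ** P3@[1:3],P6@[3:3]
pos 4 'a': at 10 ·f  ** P6@[4:4]
pos 5 'b': at 11
pos 6 'c': at 12
pos 7 'c': at 13
pos 8 'c': at 14  ** P2@[4:8]
pos 9 'a': at 10 ·f  ** P6@[9:9]
pos 10 'd': at 0 ·f
pos 11 'b': at 1
pos 12 'c': at 17 ·f
pos 13 'b': at 18
pos 14 'd': at 7 ·f
pos 15 'd': at 8
pos 16 'd': at 9  ** P1@[13:16]
pos 17 'd': at 0 ·f
pos 18 'a': at 10  ** P6@[18:18]
pos 19 'd': at 0 ·f
pos 20 'b': at 1
pos 21 'b': at 2
pos 22 'd': at 7 ·f
pos 23 'd': at 8
pos 24 'd': at 9  ** P1@[21:24]
pos 25 'c': at 17 ·f
pos 26 'd': at 0 ·f
pos 27 'b': at 1
pos 28 'b': at 2
pos 29 'c': at 3
pos 30 'b': at 4
pos 31 'a': at 5  ** P6@[31:31]
pos 32 'c': at 6  ** P0@[27:32]
pos 33 'b': at 18 ·f
pos 34 'b': at 19
pos 35 'c': at 20
pos 36 'b': at 4 ·f
pos 37 'a': at 5  ** P6@[37:37]
pos 38 'c': at 6  ** P0@[33:38]
pos 39 'c': at 17 ·f
pos 40 'b': at 18
pos 41 'b': at 19
pos 42 'c': at 20
pos 43 'd': at 21  ** P4@[39:43]
pos 44 'b': at 1 ·f
pos 45 'a': at 15  ** P6@[45:45]
pos 46 'b': at 22
pos 47 'd': at 23
pos 48 'c': at 24  ** P5@[44:48]
pos 49 'c': at 17 ·f

All matches (sorted): [[2,6],[3,3],[3,6],[4,6],[8,2],[9,6],[16,1],[18,6],[24,1],[31,6],[32,0],[37,6],[38,0],[43,4],[45,6],[48,5]]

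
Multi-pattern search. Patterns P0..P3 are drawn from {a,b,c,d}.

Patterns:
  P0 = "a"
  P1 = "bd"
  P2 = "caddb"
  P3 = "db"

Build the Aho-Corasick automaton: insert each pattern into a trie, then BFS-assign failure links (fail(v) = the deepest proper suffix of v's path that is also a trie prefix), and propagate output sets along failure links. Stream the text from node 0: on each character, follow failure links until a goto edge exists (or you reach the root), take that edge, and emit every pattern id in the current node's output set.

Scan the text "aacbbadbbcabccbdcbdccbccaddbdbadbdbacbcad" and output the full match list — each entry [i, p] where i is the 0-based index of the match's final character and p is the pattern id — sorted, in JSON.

Construct AC machine:
Trie (insert patterns):
  n0 'ε': a→1 b→2 c→4 d→9
  n1 'a': ·  ←P0
  n2 'b': d→3
  n3 'bd': ·  ←P1
  n4 'c': a→5
  n5 'ca': d→6
  n6 'cad': d→7
  n7 'cadd': b→8
  n8 'caddb': ·  ←P2
  n9 'd': b→10
  n10 'db': ·  ←P3

Failure links (BFS by depth):
  fail(1) 'a': from fail(0)=0 chase 'a': 0 ⇒ 0;  out={0}∪out(0)={0}
  fail(2) 'b': from fail(0)=0 chase 'b': 0 ⇒ 0;  out=∅∪out(0)=∅
  fail(4) 'c': from fail(0)=0 chase 'c': 0 ⇒ 0;  out=∅∪out(0)=∅
  fail(9) 'd': from fail(0)=0 chase 'd': 0 ⇒ 0;  out=∅∪out(0)=∅
  fail(3) 'bd': from fail(2)=0 chase 'd': 0 ⇒ 9;  out={1}∪out(9)={1}
  fail(5) 'ca': from fail(4)=0 chase 'a': 0 ⇒ 1;  out=∅∪out(1)={0}
  fail(10) 'db': from fail(9)=0 chase 'b': 0 ⇒ 2;  out={3}∪out(2)={3}
  fail(6) 'cad': from fail(5)=1 chase 'd': 1→0 ⇒ 9;  out=∅∪out(9)=∅
  fail(7) 'cadd': from fail(6)=9 chase 'd': 9→0 ⇒ 9;  out=∅∪out(9)=∅
  fail(8) 'caddb': from fail(7)=9 chase 'b': 9 ⇒ 10;  out={2}∪out(10)={2,3}

Scan:
pos 0 'a': at 1  → match P0@[0:0]
pos 1 'a': at 1 (fail-walked)  → match P0@[1:1]
pos 2 'c': at 4 (fail-walked)
pos 3 'b': at 2 (fail-walked)
pos 4 'b': at 2 (fail-walked)
pos 5 'a': at 1 (fail-walked)  → match P0@[5:5]
pos 6 'd': at 9 (fail-walked)
pos 7 'b': at 10  → match P3@[6:7]
pos 8 'b': at 2 (fail-walked)
pos 9 'c': at 4 (fail-walked)
pos 10 'a': at 5  → match P0@[10:10]
pos 11 'b': at 2 (fail-walked)
pos 12 'c': at 4 (fail-walked)
pos 13 'c': at 4 (fail-walked)
pos 14 'b': at 2 (fail-walked)
pos 15 'd': at 3  → match P1@[14:15]
pos 16 'c': at 4 (fail-walked)
pos 17 'b': at 2 (fail-walked)
pos 18 'd': at 3  → match P1@[17:18]
pos 19 'c': at 4 (fail-walked)
pos 20 'c': at 4 (fail-walked)
pos 21 'b': at 2 (fail-walked)
pos 22 'c': at 4 (fail-walked)
pos 23 'c': at 4 (fail-walked)
pos 24 'a': at 5  → match P0@[24:24]
pos 25 'd': at 6
pos 26 'd': at 7
pos 27 'b': at 8  → match P2@[23:27],P3@[26:27]
pos 28 'd': at 3 (fail-walked)  → match P1@[27:28]
pos 29 'b': at 10 (fail-walked)  → match P3@[28:29]
pos 30 'a': at 1 (fail-walked)  → match P0@[30:30]
pos 31 'd': at 9 (fail-walked)
pos 32 'b': at 10  → match P3@[31:32]
pos 33 'd': at 3 (fail-walked)  → match P1@[32:33]
pos 34 'b': at 10 (fail-walked)  → match P3@[33:34]
pos 35 'a': at 1 (fail-walked)  → match P0@[35:35]
pos 36 'c': at 4 (fail-walked)
pos 37 'b': at 2 (fail-walked)
pos 38 'c': at 4 (fail-walked)
pos 39 'a': at 5  → match P0@[39:39]
pos 40 'd': at 6

All matches (sorted): [[0,0],[1,0],[5,0],[7,3],[10,0],[15,1],[18,1],[24,0],[27,2],[27,3],[28,1],[29,3],[30,0],[32,3],[33,1],[34,3],[35,0],[39,0]]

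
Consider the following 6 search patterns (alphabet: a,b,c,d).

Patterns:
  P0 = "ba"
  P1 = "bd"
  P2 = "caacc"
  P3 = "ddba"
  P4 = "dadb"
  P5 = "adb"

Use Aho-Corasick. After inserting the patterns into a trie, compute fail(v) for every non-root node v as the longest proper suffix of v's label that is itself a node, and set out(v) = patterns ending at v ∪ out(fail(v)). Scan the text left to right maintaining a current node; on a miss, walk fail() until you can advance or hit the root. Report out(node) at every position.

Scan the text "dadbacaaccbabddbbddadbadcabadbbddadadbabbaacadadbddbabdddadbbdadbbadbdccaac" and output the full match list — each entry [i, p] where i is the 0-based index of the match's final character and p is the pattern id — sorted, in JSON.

Build automaton:
Trie (insert patterns):
  n0 'ε': a→16 b→1 c→4 d→9
  n1 'b': a→2 d→3
  n2 'ba': ·  [P0 ends]
  n3 'bd': ·  [P1 ends]
  n4 'c': a→5
  n5 'ca': a→6
  n6 'caa': c→7
  n7 'caac': c→8
  n8 'caacc': ·  [P2 ends]
  n9 'd': a→13 d→10
  n10 'dd': b→11
  n11 'ddb': a→12
  n12 'ddba': ·  [P3 ends]
  n13 'da': d→14
  n14 'dad': b→15
  n15 'dadb': ·  [P4 ends]
  n16 'a': d→17
  n17 'ad': b→18
  n18 'adb': ·  [P5 ends]

BFS fail/out derivation:
  fail(1) 'b': from fail(0)=0 chase 'b': 0 ⇒ 0;  out=∅∪out(0)=∅
  fail(4) 'c': from fail(0)=0 chase 'c': 0 ⇒ 0;  out=∅∪out(0)=∅
  fail(9) 'd': from fail(0)=0 chase 'd': 0 ⇒ 0;  out=∅∪out(0)=∅
  fail(16) 'a': from fail(0)=0 chase 'a': 0 ⇒ 0;  out=∅∪out(0)=∅
  fail(2) 'ba': from fail(1)=0 chase 'a': 0 ⇒ 16;  out={0}∪out(16)={0}
  fail(3) 'bd': from fail(1)=0 chase 'd': 0 ⇒ 9;  out={1}∪out(9)={1}
  fail(5) 'ca': from fail(4)=0 chase 'a': 0 ⇒ 16;  out=∅∪out(16)=∅
  fail(10) 'dd': from fail(9)=0 chase 'd': 0 ⇒ 9;  out=∅∪out(9)=∅
  fail(13) 'da': from fail(9)=0 chase 'a': 0 ⇒ 16;  out=∅∪out(16)=∅
  fail(17) 'ad': from fail(16)=0 chase 'd': 0 ⇒ 9;  out=∅∪out(9)=∅
  fail(6) 'caa': from fail(5)=16 chase 'a': 16→0 ⇒ 16;  out=∅∪out(16)=∅
  fail(11) 'ddb': from fail(10)=9 chase 'b': 9→0 ⇒ 1;  out=∅∪out(1)=∅
  fail(14) 'dad': from fail(13)=16 chase 'd': 16 ⇒ 17;  out=∅∪out(17)=∅
  fail(18) 'adb': from fail(17)=9 chase 'b': 9→0 ⇒ 1;  out={5}∪out(1)={5}
  fail(7) 'caac': from fail(6)=16 chase 'c': 16→0 ⇒ 4;  out=∅∪out(4)=∅
  fail(12) 'ddba': from fail(11)=1 chase 'a': 1 ⇒ 2;  out={3}∪out(2)={0,3}
  fail(15) 'dadb': from fail(14)=17 chase 'b': 17 ⇒ 18;  out={4}∪out(18)={4,5}
  fail(8) 'caacc': from fail(7)=4 chase 'c': 4→0 ⇒ 4;  out={2}∪out(4)={2}

Text stream:
i=0 'd': node 0→9
i=1 'a': node 9→13
i=2 'd': node 13→14
i=3 'b': node 14→15  → match P4@[0:3],P5@[1:3]
i=4 'a': node 15→2 (fail-walked)  → match P0@[3:4]
i=5 'c': node 2→4 (fail-walked)
i=6 'a': node 4→5
i=7 'a': node 5→6
i=8 'c': node 6→7
i=9 'c': node 7→8  → match P2@[5:9]
i=10 'b': node 8→1 (fail-walked)
i=11 'a': node 1→2  → match P0@[10:11]
i=12 'b': node 2→1 (fail-walked)
i=13 'd': node 1→3  → match P1@[12:13]
i=14 'd': node 3→10 (fail-walked)
i=15 'b': node 10→11
i=16 'b': node 11→1 (fail-walked)
i=17 'd': node 1→3  → match P1@[16:17]
i=18 'd': node 3→10 (fail-walked)
i=19 'a': node 10→13 (fail-walked)
i=20 'd': node 13→14
i=21 'b': node 14→15  → match P4@[18:21],P5@[19:21]
i=22 'a': node 15→2 (fail-walked)  → match P0@[21:22]
i=23 'd': node 2→17 (fail-walked)
i=24 'c': node 17→4 (fail-walked)
i=25 'a': node 4→5
i=26 'b': node 5→1 (fail-walked)
i=27 'a': node 1→2  → match P0@[26:27]
i=28 'd': node 2→17 (fail-walked)
i=29 'b': node 17→18  → match P5@[27:29]
i=30 'b': node 18→1 (fail-walked)
i=31 'd': node 1→3  → match P1@[30:31]
i=32 'd': node 3→10 (fail-walked)
i=33 'a': node 10→13 (fail-walked)
i=34 'd': node 13→14
i=35 'a': node 14→13 (fail-walked)
i=36 'd': node 13→14
i=37 'b': node 14→15  → match P4@[34:37],P5@[35:37]
i=38 'a': node 15→2 (fail-walked)  → match P0@[37:38]
i=39 'b': node 2→1 (fail-walked)
i=40 'b': node 1→1 (fail-walked)
i=41 'a': node 1→2  → match P0@[40:41]
i=42 'a': node 2→16 (fail-walked)
i=43 'c': node 16→4 (fail-walked)
i=44 'a': node 4→5
i=45 'd': node 5→17 (fail-walked)
i=46 'a': node 17→13 (fail-walked)
i=47 'd': node 13→14
i=48 'b': node 14→15  → match P4@[45:48],P5@[46:48]
i=49 'd': node 15→3 (fail-walked)  → match P1@[48:49]
i=50 'd': node 3→10 (fail-walked)
i=51 'b': node 10→11
i=52 'a': node 11→12  → match P0@[51:52],P3@[49:52]
i=53 'b': node 12→1 (fail-walked)
i=54 'd': node 1→3  → match P1@[53:54]
i=55 'd': node 3→10 (fail-walked)
i=56 'd': node 10→10 (fail-walked)
i=57 'a': node 10→13 (fail-walked)
i=58 'd': node 13→14
i=59 'b': node 14→15  → match P4@[56:59],P5@[57:59]
i=60 'b': node 15→1 (fail-walked)
i=61 'd': node 1→3  → match P1@[60:61]
i=62 'a': node 3→13 (fail-walked)
i=63 'd': node 13→14
i=64 'b': node 14→15  → match P4@[61:64],P5@[62:64]
i=65 'b': node 15→1 (fail-walked)
i=66 'a': node 1→2  → match P0@[65:66]
i=67 'd': node 2→17 (fail-walked)
i=68 'b': node 17→18  → match P5@[66:68]
i=69 'd': node 18→3 (fail-walked)  → match P1@[68:69]
i=70 'c': node 3→4 (fail-walked)
i=71 'c': node 4→4 (fail-walked)
i=72 'a': node 4→5
i=73 'a': node 5→6
i=74 'c': node 6→7

Matches: [[3,4],[3,5],[4,0],[9,2],[11,0],[13,1],[17,1],[21,4],[21,5],[22,0],[27,0],[29,5],[31,1],[37,4],[37,5],[38,0],[41,0],[48,4],[48,5],[49,1],[52,0],[52,3],[54,1],[59,4],[59,5],[61,1],[64,4],[64,5],[66,0],[68,5],[69,1]]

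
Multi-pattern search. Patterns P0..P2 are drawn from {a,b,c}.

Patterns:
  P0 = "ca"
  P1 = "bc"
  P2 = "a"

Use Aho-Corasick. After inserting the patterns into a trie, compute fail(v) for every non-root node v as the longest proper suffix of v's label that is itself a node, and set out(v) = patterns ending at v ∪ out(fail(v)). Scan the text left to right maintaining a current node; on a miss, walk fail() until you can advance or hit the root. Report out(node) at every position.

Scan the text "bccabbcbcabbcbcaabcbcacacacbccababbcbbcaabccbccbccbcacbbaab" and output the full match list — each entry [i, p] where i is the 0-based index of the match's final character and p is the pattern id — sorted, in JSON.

Build automaton:
Trie (insert patterns):
  n0 'ε': a→5 b→3 c→1
  n1 'c': a→2
  n2 'ca': ·  [P0 ends]
  n3 'b': c→4
  n4 'bc': ·  [P1 ends]
  n5 'a': ·  [P2 ends]

Failure links (BFS by depth):
  n1('c'): parent n0 fail=0; on 'c' 0 → fail=0;  out ∅∪∅=∅
  n3('b'): parent n0 fail=0; on 'b' 0 → fail=0;  out ∅∪∅=∅
  n5('a'): parent n0 fail=0; on 'a' 0 → fail=0;  out {2}∪∅={2}
  n2('ca'): parent n1 fail=0; on 'a' 0 → fail=5;  out {0}∪{2}={0,2}
  n4('bc'): parent n3 fail=0; on 'c' 0 → fail=1;  out {1}∪∅={1}

Text stream:
pos 0 'b': at 3
pos 1 'c': at 4  emit P1@[0:1]
pos 2 'c': at 1 ·f
pos 3 'a': at 2  emit P0@[2:3],P2@[3:3]
pos 4 'b': at 3 ·f
pos 5 'b': at 3 ·f
pos 6 'c': at 4  emit P1@[5:6]
pos 7 'b': at 3 ·f
pos 8 'c': at 4  emit P1@[7:8]
pos 9 'a': at 2 ·f  emit P0@[8:9],P2@[9:9]
pos 10 'b': at 3 ·f
pos 11 'b': at 3 ·f
pos 12 'c': at 4  emit P1@[11:12]
pos 13 'b': at 3 ·f
pos 14 'c': at 4  emit P1@[13:14]
pos 15 'a': at 2 ·f  emit P0@[14:15],P2@[15:15]
pos 16 'a': at 5 ·f  emit P2@[16:16]
pos 17 'b': at 3 ·f
pos 18 'c': at 4  emit P1@[17:18]
pos 19 'b': at 3 ·f
pos 20 'c': at 4  emit P1@[19:20]
pos 21 'a': at 2 ·f  emit P0@[20:21],P2@[21:21]
pos 22 'c': at 1 ·f
pos 23 'a': at 2  emit P0@[22:23],P2@[23:23]
pos 24 'c': at 1 ·f
pos 25 'a': at 2  emit P0@[24:25],P2@[25:25]
pos 26 'c': at 1 ·f
pos 27 'b': at 3 ·f
pos 28 'c': at 4  emit P1@[27:28]
pos 29 'c': at 1 ·f
pos 30 'a': at 2  emit P0@[29:30],P2@[30:30]
pos 31 'b': at 3 ·f
pos 32 'a': at 5 ·f  emit P2@[32:32]
pos 33 'b': at 3 ·f
pos 34 'b': at 3 ·f
pos 35 'c': at 4  emit P1@[34:35]
pos 36 'b': at 3 ·f
pos 37 'b': at 3 ·f
pos 38 'c': at 4  emit P1@[37:38]
pos 39 'a': at 2 ·f  emit P0@[38:39],P2@[39:39]
pos 40 'a': at 5 ·f  emit P2@[40:40]
pos 41 'b': at 3 ·f
pos 42 'c': at 4  emit P1@[41:42]
pos 43 'c': at 1 ·f
pos 44 'b': at 3 ·f
pos 45 'c': at 4  emit P1@[44:45]
pos 46 'c': at 1 ·f
pos 47 'b': at 3 ·f
pos 48 'c': at 4  emit P1@[47:48]
pos 49 'c': at 1 ·f
pos 50 'b': at 3 ·f
pos 51 'c': at 4  emit P1@[50:51]
pos 52 'a': at 2 ·f  emit P0@[51:52],P2@[52:52]
pos 53 'c': at 1 ·f
pos 54 'b': at 3 ·f
pos 55 'b': at 3 ·f
pos 56 'a': at 5 ·f  emit P2@[56:56]
pos 57 'a': at 5 ·f  emit P2@[57:57]
pos 58 'b': at 3 ·f

Matches: [[1,1],[3,0],[3,2],[6,1],[8,1],[9,0],[9,2],[12,1],[14,1],[15,0],[15,2],[16,2],[18,1],[20,1],[21,0],[21,2],[23,0],[23,2],[25,0],[25,2],[28,1],[30,0],[30,2],[32,2],[35,1],[38,1],[39,0],[39,2],[40,2],[42,1],[45,1],[48,1],[51,1],[52,0],[52,2],[56,2],[57,2]]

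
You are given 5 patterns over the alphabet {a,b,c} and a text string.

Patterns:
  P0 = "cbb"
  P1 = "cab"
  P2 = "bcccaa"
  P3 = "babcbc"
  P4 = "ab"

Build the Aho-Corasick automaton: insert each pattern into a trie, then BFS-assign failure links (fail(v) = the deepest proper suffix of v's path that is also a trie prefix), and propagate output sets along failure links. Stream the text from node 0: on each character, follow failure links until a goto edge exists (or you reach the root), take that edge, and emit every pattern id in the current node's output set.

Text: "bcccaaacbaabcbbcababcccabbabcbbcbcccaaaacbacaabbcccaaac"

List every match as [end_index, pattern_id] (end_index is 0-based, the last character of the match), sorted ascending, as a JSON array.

Build:
Trie (insert patterns):
  0='ε' goto a→17 b→6 c→1
  1='c' goto a→4 b→2
  2='cb' goto b→3
  3='cbb' goto ·  [P0 ends]
  4='ca' goto b→5
  5='cab' goto ·  [P1 ends]
  6='b' goto a→12 c→7
  7='bc' goto c→8
  8='bcc' goto c→9
  9='bccc' goto a→10
  10='bccca' goto a→11
  11='bcccaa' goto ·  [P2 ends]
  12='ba' goto b→13
  13='bab' goto c→14
  14='babc' goto b→15
  15='babcb' goto c→16
  16='babcbc' goto ·  [P3 ends]
  17='a' goto b→18
  18='ab' goto ·  [P4 ends]

Failure links (BFS by depth):
  fail(1) 'c': from fail(0)=0 chase 'c': 0 ⇒ 0;  out=∅∪out(0)=∅
  fail(6) 'b': from fail(0)=0 chase 'b': 0 ⇒ 0;  out=∅∪out(0)=∅
  fail(17) 'a': from fail(0)=0 chase 'a': 0 ⇒ 0;  out=∅∪out(0)=∅
  fail(2) 'cb': from fail(1)=0 chase 'b': 0 ⇒ 6;  out=∅∪out(6)=∅
  fail(4) 'ca': from fail(1)=0 chase 'a': 0 ⇒ 17;  out=∅∪out(17)=∅
  fail(7) 'bc': from fail(6)=0 chase 'c': 0 ⇒ 1;  out=∅∪out(1)=∅
  fail(12) 'ba': from fail(6)=0 chase 'a': 0 ⇒ 17;  out=∅∪out(17)=∅
  fail(18) 'ab': from fail(17)=0 chase 'b': 0 ⇒ 6;  out={4}∪out(6)={4}
  fail(3) 'cbb': from fail(2)=6 chase 'b': 6→0 ⇒ 6;  out={0}∪out(6)={0}
  fail(5) 'cab': from fail(4)=17 chase 'b': 17 ⇒ 18;  out={1}∪out(18)={1,4}
  fail(8) 'bcc': from fail(7)=1 chase 'c': 1→0 ⇒ 1;  out=∅∪out(1)=∅
  fail(13) 'bab': from fail(12)=17 chase 'b': 17 ⇒ 18;  out=∅∪out(18)={4}
  fail(9) 'bccc': from fail(8)=1 chase 'c': 1→0 ⇒ 1;  out=∅∪out(1)=∅
  fail(14) 'babc': from fail(13)=18 chase 'c': 18→6 ⇒ 7;  out=∅∪out(7)=∅
  fail(10) 'bccca': from fail(9)=1 chase 'a': 1 ⇒ 4;  out=∅∪out(4)=∅
  fail(15) 'babcb': from fail(14)=7 chase 'b': 7→1 ⇒ 2;  out=∅∪out(2)=∅
  fail(11) 'bcccaa': from fail(10)=4 chase 'a': 4→17→0 ⇒ 17;  out={2}∪out(17)={2}
  fail(16) 'babcbc': from fail(15)=2 chase 'c': 2→6 ⇒ 7;  out={3}∪out(7)={3}

Text stream:
pos 0 'b': at 6
pos 1 'c': at 7
pos 2 'c': at 8
pos 3 'c': at 9
pos 4 'a': at 10
pos 5 'a': at 11  emit P2@[0:5]
pos 6 'a': at 17 (via fail)
pos 7 'c': at 1 (via fail)
pos 8 'b': at 2
pos 9 'a': at 12 (via fail)
pos 10 'a': at 17 (via fail)
pos 11 'b': at 18  emit P4@[10:11]
pos 12 'c': at 7 (via fail)
pos 13 'b': at 2 (via fail)
pos 14 'b': at 3  emit P0@[12:14]
pos 15 'c': at 7 (via fail)
pos 16 'a': at 4 (via fail)
pos 17 'b': at 5  emit P1@[15:17],P4@[16:17]
pos 18 'a': at 12 (via fail)
pos 19 'b': at 13  emit P4@[18:19]
pos 20 'c': at 14
pos 21 'c': at 8 (via fail)
pos 22 'c': at 9
pos 23 'a': at 10
pos 24 'b': at 5 (via fail)  emit P1@[22:24],P4@[23:24]
pos 25 'b': at 6 (via fail)
pos 26 'a': at 12
pos 27 'b': at 13  emit P4@[26:27]
pos 28 'c': at 14
pos 29 'b': at 15
pos 30 'b': at 3 (via fail)  emit P0@[28:30]
pos 31 'c': at 7 (via fail)
pos 32 'b': at 2 (via fail)
pos 33 'c': at 7 (via fail)
pos 34 'c': at 8
pos 35 'c': at 9
pos 36 'a': at 10
pos 37 'a': at 11  emit P2@[32:37]
pos 38 'a': at 17 (via fail)
pos 39 'a': at 17 (via fail)
pos 40 'c': at 1 (via fail)
pos 41 'b': at 2
pos 42 'a': at 12 (via fail)
pos 43 'c': at 1 (via fail)
pos 44 'a': at 4
pos 45 'a': at 17 (via fail)
pos 46 'b': at 18  emit P4@[45:46]
pos 47 'b': at 6 (via fail)
pos 48 'c': at 7
pos 49 'c': at 8
pos 50 'c': at 9
pos 51 'a': at 10
pos 52 'a': at 11  emit P2@[47:52]
pos 53 'a': at 17 (via fail)
pos 54 'c': at 1 (via fail)

All matches (sorted): [[5,2],[11,4],[14,0],[17,1],[17,4],[19,4],[24,1],[24,4],[27,4],[30,0],[37,2],[46,4],[52,2]]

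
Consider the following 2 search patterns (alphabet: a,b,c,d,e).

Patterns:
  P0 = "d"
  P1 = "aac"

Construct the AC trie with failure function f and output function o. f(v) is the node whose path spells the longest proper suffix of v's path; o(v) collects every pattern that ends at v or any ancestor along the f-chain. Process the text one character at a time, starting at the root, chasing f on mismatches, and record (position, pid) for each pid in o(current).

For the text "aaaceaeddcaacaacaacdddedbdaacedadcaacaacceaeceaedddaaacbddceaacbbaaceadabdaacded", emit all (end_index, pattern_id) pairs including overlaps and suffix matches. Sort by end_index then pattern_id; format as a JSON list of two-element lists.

Build automaton:
Trie nodes:
  n0 'ε': a→2 d→1
  n1 'd': ·  [P0 ends]
  n2 'a': a→3
  n3 'aa': c→4
  n4 'aac': ·  [P1 ends]

Failure links (BFS by depth):
  n1('d'): parent n0 fail=0; on 'd' 0 → fail=0;  out {0}∪∅={0}
  n2('a'): parent n0 fail=0; on 'a' 0 → fail=0;  out ∅∪∅=∅
  n3('aa'): parent n2 fail=0; on 'a' 0 → fail=2;  out ∅∪∅=∅
  n4('aac'): parent n3 fail=2; on 'c' 2→0 → fail=0;  out {1}∪∅={1}

Scan:
pos 0 'a': at 2
pos 1 'a': at 3
pos 2 'a': at 3 (via fail)
pos 3 'c': at 4  → match P1@[1:3]
pos 4 'e': at 0 (via fail)
pos 5 'a': at 2
pos 6 'e': at 0 (via fail)
pos 7 'd': at 1  → match P0@[7:7]
pos 8 'd': at 1 (via fail)  → match P0@[8:8]
pos 9 'c': at 0 (via fail)
pos 10 'a': at 2
pos 11 'a': at 3
pos 12 'c': at 4  → match P1@[10:12]
pos 13 'a': at 2 (via fail)
pos 14 'a': at 3
pos 15 'c': at 4  → match P1@[13:15]
pos 16 'a': at 2 (via fail)
pos 17 'a': at 3
pos 18 'c': at 4  → match P1@[16:18]
pos 19 'd': at 1 (via fail)  → match P0@[19:19]
pos 20 'd': at 1 (via fail)  → match P0@[20:20]
pos 21 'd': at 1 (via fail)  → match P0@[21:21]
pos 22 'e': at 0 (via fail)
pos 23 'd': at 1  → match P0@[23:23]
pos 24 'b': at 0 (via fail)
pos 25 'd': at 1  → match P0@[25:25]
pos 26 'a': at 2 (via fail)
pos 27 'a': at 3
pos 28 'c': at 4  → match P1@[26:28]
pos 29 'e': at 0 (via fail)
pos 30 'd': at 1  → match P0@[30:30]
pos 31 'a': at 2 (via fail)
pos 32 'd': at 1 (via fail)  → match P0@[32:32]
pos 33 'c': at 0 (via fail)
pos 34 'a': at 2
pos 35 'a': at 3
pos 36 'c': at 4  → match P1@[34:36]
pos 37 'a': at 2 (via fail)
pos 38 'a': at 3
pos 39 'c': at 4  → match P1@[37:39]
pos 40 'c': at 0 (via fail)
pos 41 'e': at 0
pos 42 'a': at 2
pos 43 'e': at 0 (via fail)
pos 44 'c': at 0
pos 45 'e': at 0
pos 46 'a': at 2
pos 47 'e': at 0 (via fail)
pos 48 'd': at 1  → match P0@[48:48]
pos 49 'd': at 1 (via fail)  → match P0@[49:49]
pos 50 'd': at 1 (via fail)  → match P0@[50:50]
pos 51 'a': at 2 (via fail)
pos 52 'a': at 3
pos 53 'a': at 3 (via fail)
pos 54 'c': at 4  → match P1@[52:54]
pos 55 'b': at 0 (via fail)
pos 56 'd': at 1  → match P0@[56:56]
pos 57 'd': at 1 (via fail)  → match P0@[57:57]
pos 58 'c': at 0 (via fail)
pos 59 'e': at 0
pos 60 'a': at 2
pos 61 'a': at 3
pos 62 'c': at 4  → match P1@[60:62]
pos 63 'b': at 0 (via fail)
pos 64 'b': at 0
pos 65 'a': at 2
pos 66 'a': at 3
pos 67 'c': at 4  → match P1@[65:67]
pos 68 'e': at 0 (via fail)
pos 69 'a': at 2
pos 70 'd': at 1 (via fail)  → match P0@[70:70]
pos 71 'a': at 2 (via fail)
pos 72 'b': at 0 (via fail)
pos 73 'd': at 1  → match P0@[73:73]
pos 74 'a': at 2 (via fail)
pos 75 'a': at 3
pos 76 'c': at 4  → match P1@[74:76]
pos 77 'd': at 1 (via fail)  → match P0@[77:77]
pos 78 'e': at 0 (via fail)
pos 79 'd': at 1  → match P0@[79:79]

All matches (sorted): [[3,1],[7,0],[8,0],[12,1],[15,1],[18,1],[19,0],[20,0],[21,0],[23,0],[25,0],[28,1],[30,0],[32,0],[36,1],[39,1],[48,0],[49,0],[50,0],[54,1],[56,0],[57,0],[62,1],[67,1],[70,0],[73,0],[76,1],[77,0],[79,0]]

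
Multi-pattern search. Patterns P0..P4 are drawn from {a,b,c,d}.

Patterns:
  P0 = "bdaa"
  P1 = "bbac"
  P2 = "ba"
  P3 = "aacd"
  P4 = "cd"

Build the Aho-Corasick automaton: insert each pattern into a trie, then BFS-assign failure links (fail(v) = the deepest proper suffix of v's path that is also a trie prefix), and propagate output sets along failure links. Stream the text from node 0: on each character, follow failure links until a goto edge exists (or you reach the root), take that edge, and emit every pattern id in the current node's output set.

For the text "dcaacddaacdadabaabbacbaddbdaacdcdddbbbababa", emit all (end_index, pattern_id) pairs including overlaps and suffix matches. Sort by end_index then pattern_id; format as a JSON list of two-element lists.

Build:
Trie (insert patterns):
  0='ε' goto a→9 b→1 c→13
  1='b' goto a→8 b→5 d→2
  2='bd' goto a→3
  3='bda' goto a→4
  4='bdaa' goto ·  [P0 ends]
  5='bb' goto a→6
  6='bba' goto c→7
  7='bbac' goto ·  [P1 ends]
  8='ba' goto ·  [P2 ends]
  9='a' goto a→10
  10='aa' goto c→11
  11='aac' goto d→12
  12='aacd' goto ·  [P3 ends]
  13='c' goto d→14
  14='cd' goto ·  [P4 ends]

BFS fail/out derivation:
  fail(1) 'b': from fail(0)=0 chase 'b': 0 ⇒ 0;  out=∅∪out(0)=∅
  fail(9) 'a': from fail(0)=0 chase 'a': 0 ⇒ 0;  out=∅∪out(0)=∅
  fail(13) 'c': from fail(0)=0 chase 'c': 0 ⇒ 0;  out=∅∪out(0)=∅
  fail(2) 'bd': from fail(1)=0 chase 'd': 0 ⇒ 0;  out=∅∪out(0)=∅
  fail(5) 'bb': from fail(1)=0 chase 'b': 0 ⇒ 1;  out=∅∪out(1)=∅
  fail(8) 'ba': from fail(1)=0 chase 'a': 0 ⇒ 9;  out={2}∪out(9)={2}
  fail(10) 'aa': from fail(9)=0 chase 'a': 0 ⇒ 9;  out=∅∪out(9)=∅
  fail(14) 'cd': from fail(13)=0 chase 'd': 0 ⇒ 0;  out={4}∪out(0)={4}
  fail(3) 'bda': from fail(2)=0 chase 'a': 0 ⇒ 9;  out=∅∪out(9)=∅
  fail(6) 'bba': from fail(5)=1 chase 'a': 1 ⇒ 8;  out=∅∪out(8)={2}
  fail(11) 'aac': from fail(10)=9 chase 'c': 9→0 ⇒ 13;  out=∅∪out(13)=∅
  fail(4) 'bdaa': from fail(3)=9 chase 'a': 9 ⇒ 10;  out={0}∪out(10)={0}
  fail(7) 'bbac': from fail(6)=8 chase 'c': 8→9→0 ⇒ 13;  out={1}∪out(13)={1}
  fail(12) 'aacd': from fail(11)=13 chase 'd': 13 ⇒ 14;  out={3}∪out(14)={3,4}

Text stream:
pos 0 'd': at 0
pos 1 'c': at 13
pos 2 'a': at 9 (fail-walked)
pos 3 'a': at 10
pos 4 'c': at 11
pos 5 'd': at 12  → match P3@[2:5],P4@[4:5]
pos 6 'd': at 0 (fail-walked)
pos 7 'a': at 9
pos 8 'a': at 10
pos 9 'c': at 11
pos 10 'd': at 12  → match P3@[7:10],P4@[9:10]
pos 11 'a': at 9 (fail-walked)
pos 12 'd': at 0 (fail-walked)
pos 13 'a': at 9
pos 14 'b': at 1 (fail-walked)
pos 15 'a': at 8  → match P2@[14:15]
pos 16 'a': at 10 (fail-walked)
pos 17 'b': at 1 (fail-walked)
pos 18 'b': at 5
pos 19 'a': at 6  → match P2@[18:19]
pos 20 'c': at 7  → match P1@[17:20]
pos 21 'b': at 1 (fail-walked)
pos 22 'a': at 8  → match P2@[21:22]
pos 23 'd': at 0 (fail-walked)
pos 24 'd': at 0
pos 25 'b': at 1
pos 26 'd': at 2
pos 27 'a': at 3
pos 28 'a': at 4  → match P0@[25:28]
pos 29 'c': at 11 (fail-walked)
pos 30 'd': at 12  → match P3@[27:30],P4@[29:30]
pos 31 'c': at 13 (fail-walked)
pos 32 'd': at 14  → match P4@[31:32]
pos 33 'd': at 0 (fail-walked)
pos 34 'd': at 0
pos 35 'b': at 1
pos 36 'b': at 5
pos 37 'b': at 5 (fail-walked)
pos 38 'a': at 6  → match P2@[37:38]
pos 39 'b': at 1 (fail-walked)
pos 40 'a': at 8  → match P2@[39:40]
pos 41 'b': at 1 (fail-walked)
pos 42 'a': at 8  → match P2@[41:42]

Matches: [[5,3],[5,4],[10,3],[10,4],[15,2],[19,2],[20,1],[22,2],[28,0],[30,3],[30,4],[32,4],[38,2],[40,2],[42,2]]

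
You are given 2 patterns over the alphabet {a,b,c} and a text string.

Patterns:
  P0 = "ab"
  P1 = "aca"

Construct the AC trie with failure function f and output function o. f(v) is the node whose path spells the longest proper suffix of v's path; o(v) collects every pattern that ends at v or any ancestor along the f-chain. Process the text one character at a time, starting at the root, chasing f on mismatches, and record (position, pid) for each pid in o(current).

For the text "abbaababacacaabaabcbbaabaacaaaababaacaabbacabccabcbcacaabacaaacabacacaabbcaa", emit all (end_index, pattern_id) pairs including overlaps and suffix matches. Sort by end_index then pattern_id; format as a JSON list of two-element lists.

Build automaton:
Trie (insert patterns):
  n0 'ε': a→1
  n1 'a': b→2 c→3
  n2 'ab': ·  [P0 ends]
  n3 'ac': a→4
  n4 'aca': ·  [P1 ends]

Failure links (BFS by depth):
  n1('a'): parent n0 fail=0; on 'a' 0 → fail=0;  out ∅∪∅=∅
  n2('ab'): parent n1 fail=0; on 'b' 0 → fail=0;  out {0}∪∅={0}
  n3('ac'): parent n1 fail=0; on 'c' 0 → fail=0;  out ∅∪∅=∅
  n4('aca'): parent n3 fail=0; on 'a' 0 → fail=1;  out {1}∪∅={1}

Text stream:
pos 0 'a': at 1
pos 1 'b': at 2  ** P0@[0:1]
pos 2 'b': at 0 (via fail)
pos 3 'a': at 1
pos 4 'a': at 1 (via fail)
pos 5 'b': at 2  ** P0@[4:5]
pos 6 'a': at 1 (via fail)
pos 7 'b': at 2  ** P0@[6:7]
pos 8 'a': at 1 (via fail)
pos 9 'c': at 3
pos 10 'a': at 4  ** P1@[8:10]
pos 11 'c': at 3 (via fail)
pos 12 'a': at 4  ** P1@[10:12]
pos 13 'a': at 1 (via fail)
pos 14 'b': at 2  ** P0@[13:14]
pos 15 'a': at 1 (via fail)
pos 16 'a': at 1 (via fail)
pos 17 'b': at 2  ** P0@[16:17]
pos 18 'c': at 0 (via fail)
pos 19 'b': at 0
pos 20 'b': at 0
pos 21 'a': at 1
pos 22 'a': at 1 (via fail)
pos 23 'b': at 2  ** P0@[22:23]
pos 24 'a': at 1 (via fail)
pos 25 'a': at 1 (via fail)
pos 26 'c': at 3
pos 27 'a': at 4  ** P1@[25:27]
pos 28 'a': at 1 (via fail)
pos 29 'a': at 1 (via fail)
pos 30 'a': at 1 (via fail)
pos 31 'b': at 2  ** P0@[30:31]
pos 32 'a': at 1 (via fail)
pos 33 'b': at 2  ** P0@[32:33]
pos 34 'a': at 1 (via fail)
pos 35 'a': at 1 (via fail)
pos 36 'c': at 3
pos 37 'a': at 4  ** P1@[35:37]
pos 38 'a': at 1 (via fail)
pos 39 'b': at 2  ** P0@[38:39]
pos 40 'b': at 0 (via fail)
pos 41 'a': at 1
pos 42 'c': at 3
pos 43 'a': at 4  ** P1@[41:43]
pos 44 'b': at 2 (via fail)  ** P0@[43:44]
pos 45 'c': at 0 (via fail)
pos 46 'c': at 0
pos 47 'a': at 1
pos 48 'b': at 2  ** P0@[47:48]
pos 49 'c': at 0 (via fail)
pos 50 'b': at 0
pos 51 'c': at 0
pos 52 'a': at 1
pos 53 'c': at 3
pos 54 'a': at 4  ** P1@[52:54]
pos 55 'a': at 1 (via fail)
pos 56 'b': at 2  ** P0@[55:56]
pos 57 'a': at 1 (via fail)
pos 58 'c': at 3
pos 59 'a': at 4  ** P1@[57:59]
pos 60 'a': at 1 (via fail)
pos 61 'a': at 1 (via fail)
pos 62 'c': at 3
pos 63 'a': at 4  ** P1@[61:63]
pos 64 'b': at 2 (via fail)  ** P0@[63:64]
pos 65 'a': at 1 (via fail)
pos 66 'c': at 3
pos 67 'a': at 4  ** P1@[65:67]
pos 68 'c': at 3 (via fail)
pos 69 'a': at 4  ** P1@[67:69]
pos 70 'a': at 1 (via fail)
pos 71 'b': at 2  ** P0@[70:71]
pos 72 'b': at 0 (via fail)
pos 73 'c': at 0
pos 74 'a': at 1
pos 75 'a': at 1 (via fail)

All matches (sorted): [[1,0],[5,0],[7,0],[10,1],[12,1],[14,0],[17,0],[23,0],[27,1],[31,0],[33,0],[37,1],[39,0],[43,1],[44,0],[48,0],[54,1],[56,0],[59,1],[63,1],[64,0],[67,1],[69,1],[71,0]]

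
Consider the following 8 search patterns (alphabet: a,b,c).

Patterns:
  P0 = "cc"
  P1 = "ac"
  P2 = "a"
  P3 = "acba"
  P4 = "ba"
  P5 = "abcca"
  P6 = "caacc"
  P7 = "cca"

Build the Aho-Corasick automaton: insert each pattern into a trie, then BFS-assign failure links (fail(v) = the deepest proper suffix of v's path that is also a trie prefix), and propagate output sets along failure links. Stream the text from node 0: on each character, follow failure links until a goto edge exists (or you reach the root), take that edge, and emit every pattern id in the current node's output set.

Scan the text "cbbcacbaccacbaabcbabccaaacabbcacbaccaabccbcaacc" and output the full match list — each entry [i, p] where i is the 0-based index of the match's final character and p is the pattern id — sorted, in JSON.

Build automaton:
Trie (insert patterns):
  0='ε' goto a→3 b→7 c→1
  1='c' goto a→13 c→2
  2='cc' goto a→17  ←P0
  3='a' goto b→9 c→4  ←P2
  4='ac' goto b→5  ←P1
  5='acb' goto a→6
  6='acba' goto ·  ←P3
  7='b' goto a→8
  8='ba' goto ·  ←P4
  9='ab' goto c→10
  10='abc' goto c→11
  11='abcc' goto a→12
  12='abcca' goto ·  ←P5
  13='ca' goto a→14
  14='caa' goto c→15
  15='caac' goto c→16
  16='caacc' goto ·  ←P6
  17='cca' goto ·  ←P7

Failure links (BFS by depth):
  n1('c'): parent n0 fail=0; on 'c' 0 → fail=0;  out ∅∪∅=∅
  n3('a'): parent n0 fail=0; on 'a' 0 → fail=0;  out {2}∪∅={2}
  n7('b'): parent n0 fail=0; on 'b' 0 → fail=0;  out ∅∪∅=∅
  n2('cc'): parent n1 fail=0; on 'c' 0 → fail=1;  out {0}∪∅={0}
  n4('ac'): parent n3 fail=0; on 'c' 0 → fail=1;  out {1}∪∅={1}
  n8('ba'): parent n7 fail=0; on 'a' 0 → fail=3;  out {4}∪{2}={2,4}
  n9('ab'): parent n3 fail=0; on 'b' 0 → fail=7;  out ∅∪∅=∅
  n13('ca'): parent n1 fail=0; on 'a' 0 → fail=3;  out ∅∪{2}={2}
  n5('acb'): parent n4 fail=1; on 'b' 1→0 → fail=7;  out ∅∪∅=∅
  n10('abc'): parent n9 fail=7; on 'c' 7→0 → fail=1;  out ∅∪∅=∅
  n14('caa'): parent n13 fail=3; on 'a' 3→0 → fail=3;  out ∅∪{2}={2}
  n17('cca'): parent n2 fail=1; on 'a' 1 → fail=13;  out {7}∪{2}={2,7}
  n6('acba'): parent n5 fail=7; on 'a' 7 → fail=8;  out {3}∪{2,4}={2,3,4}
  n11('abcc'): parent n10 fail=1; on 'c' 1 → fail=2;  out ∅∪{0}={0}
  n15('caac'): parent n14 fail=3; on 'c' 3 → fail=4;  out ∅∪{1}={1}
  n12('abcca'): parent n11 fail=2; on 'a' 2 → fail=17;  out {5}∪{2,7}={2,5,7}
  n16('caacc'): parent n15 fail=4; on 'c' 4→1 → fail=2;  out {6}∪{0}={0,6}

Run:
[0] read 'c'  n0⇒n1
[1] read 'b'  n1⇒n7 (via fail)
[2] read 'b'  n7⇒n7 (via fail)
[3] read 'c'  n7⇒n1 (via fail)
[4] read 'a'  n1⇒n13  → match P2@[4:4]
[5] read 'c'  n13⇒n4 (via fail)  → match P1@[4:5]
[6] read 'b'  n4⇒n5
[7] read 'a'  n5⇒n6  → match P2@[7:7],P3@[4:7],P4@[6:7]
[8] read 'c'  n6⇒n4 (via fail)  → match P1@[7:8]
[9] read 'c'  n4⇒n2 (via fail)  → match P0@[8:9]
[10] read 'a'  n2⇒n17  → match P2@[10:10],P7@[8:10]
[11] read 'c'  n17⇒n4 (via fail)  → match P1@[10:11]
[12] read 'b'  n4⇒n5
[13] read 'a'  n5⇒n6  → match P2@[13:13],P3@[10:13],P4@[12:13]
[14] read 'a'  n6⇒n3 (via fail)  → match P2@[14:14]
[15] read 'b'  n3⇒n9
[16] read 'c'  n9⇒n10
[17] read 'b'  n10⇒n7 (via fail)
[18] read 'a'  n7⇒n8  → match P2@[18:18],P4@[17:18]
[19] read 'b'  n8⇒n9 (via fail)
[20] read 'c'  n9⇒n10
[21] read 'c'  n10⇒n11  → match P0@[20:21]
[22] read 'a'  n11⇒n12  → match P2@[22:22],P5@[18:22],P7@[20:22]
[23] read 'a'  n12⇒n14 (via fail)  → match P2@[23:23]
[24] read 'a'  n14⇒n3 (via fail)  → match P2@[24:24]
[25] read 'c'  n3⇒n4  → match P1@[24:25]
[26] read 'a'  n4⇒n13 (via fail)  → match P2@[26:26]
[27] read 'b'  n13⇒n9 (via fail)
[28] read 'b'  n9⇒n7 (via fail)
[29] read 'c'  n7⇒n1 (via fail)
[30] read 'a'  n1⇒n13  → match P2@[30:30]
[31] read 'c'  n13⇒n4 (via fail)  → match P1@[30:31]
[32] read 'b'  n4⇒n5
[33] read 'a'  n5⇒n6  → match P2@[33:33],P3@[30:33],P4@[32:33]
[34] read 'c'  n6⇒n4 (via fail)  → match P1@[33:34]
[35] read 'c'  n4⇒n2 (via fail)  → match P0@[34:35]
[36] read 'a'  n2⇒n17  → match P2@[36:36],P7@[34:36]
[37] read 'a'  n17⇒n14 (via fail)  → match P2@[37:37]
[38] read 'b'  n14⇒n9 (via fail)
[39] read 'c'  n9⇒n10
[40] read 'c'  n10⇒n11  → match P0@[39:40]
[41] read 'b'  n11⇒n7 (via fail)
[42] read 'c'  n7⇒n1 (via fail)
[43] read 'a'  n1⇒n13  → match P2@[43:43]
[44] read 'a'  n13⇒n14  → match P2@[44:44]
[45] read 'c'  n14⇒n15  → match P1@[44:45]
[46] read 'c'  n15⇒n16  → match P0@[45:46],P6@[42:46]

Result: [[4,2],[5,1],[7,2],[7,3],[7,4],[8,1],[9,0],[10,2],[10,7],[11,1],[13,2],[13,3],[13,4],[14,2],[18,2],[18,4],[21,0],[22,2],[22,5],[22,7],[23,2],[24,2],[25,1],[26,2],[30,2],[31,1],[33,2],[33,3],[33,4],[34,1],[35,0],[36,2],[36,7],[37,2],[40,0],[43,2],[44,2],[45,1],[46,0],[46,6]]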